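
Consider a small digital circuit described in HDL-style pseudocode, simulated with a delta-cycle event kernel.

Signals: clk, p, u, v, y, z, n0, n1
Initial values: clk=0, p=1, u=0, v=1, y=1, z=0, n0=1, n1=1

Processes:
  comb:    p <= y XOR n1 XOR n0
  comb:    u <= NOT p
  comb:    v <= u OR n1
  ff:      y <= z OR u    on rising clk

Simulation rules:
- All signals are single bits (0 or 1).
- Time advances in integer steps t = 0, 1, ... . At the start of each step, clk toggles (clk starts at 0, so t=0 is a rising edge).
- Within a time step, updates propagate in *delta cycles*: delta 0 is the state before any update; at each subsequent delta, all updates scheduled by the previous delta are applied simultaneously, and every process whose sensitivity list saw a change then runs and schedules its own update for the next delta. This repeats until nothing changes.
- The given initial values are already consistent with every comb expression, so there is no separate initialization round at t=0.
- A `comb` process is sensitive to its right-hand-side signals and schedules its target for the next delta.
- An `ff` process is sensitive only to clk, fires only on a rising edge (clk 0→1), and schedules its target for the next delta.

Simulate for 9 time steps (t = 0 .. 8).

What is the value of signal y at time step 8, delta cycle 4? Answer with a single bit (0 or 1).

0

t0.Δ0 n1=1 u=0 v=1 z=0 y=1 p=1 n0=1 clk=0
t0.Δ1 n1=1 u=0 v=1 z=0 y=1 p=1 n0=1 clk=1
t0.Δ2 n1=1 u=0 v=1 z=0 y=0 p=1 n0=1 clk=1
t0.Δ3 n1=1 u=0 v=1 z=0 y=0 p=0 n0=1 clk=1
t0.Δ4 n1=1 u=1 v=1 z=0 y=0 p=0 n0=1 clk=1
t1.Δ0 n1=1 u=1 v=1 z=0 y=0 p=0 n0=1 clk=1
t1.Δ1 n1=1 u=1 v=1 z=0 y=0 p=0 n0=1 clk=0
t2.Δ0 n1=1 u=1 v=1 z=0 y=0 p=0 n0=1 clk=0
t2.Δ1 n1=1 u=1 v=1 z=0 y=0 p=0 n0=1 clk=1
t2.Δ2 n1=1 u=1 v=1 z=0 y=1 p=0 n0=1 clk=1
t2.Δ3 n1=1 u=1 v=1 z=0 y=1 p=1 n0=1 clk=1
t2.Δ4 n1=1 u=0 v=1 z=0 y=1 p=1 n0=1 clk=1
t3.Δ0 n1=1 u=0 v=1 z=0 y=1 p=1 n0=1 clk=1
t3.Δ1 n1=1 u=0 v=1 z=0 y=1 p=1 n0=1 clk=0
t4.Δ0 n1=1 u=0 v=1 z=0 y=1 p=1 n0=1 clk=0
t4.Δ1 n1=1 u=0 v=1 z=0 y=1 p=1 n0=1 clk=1
t4.Δ2 n1=1 u=0 v=1 z=0 y=0 p=1 n0=1 clk=1
t4.Δ3 n1=1 u=0 v=1 z=0 y=0 p=0 n0=1 clk=1
t4.Δ4 n1=1 u=1 v=1 z=0 y=0 p=0 n0=1 clk=1
t5.Δ0 n1=1 u=1 v=1 z=0 y=0 p=0 n0=1 clk=1
t5.Δ1 n1=1 u=1 v=1 z=0 y=0 p=0 n0=1 clk=0
t6.Δ0 n1=1 u=1 v=1 z=0 y=0 p=0 n0=1 clk=0
t6.Δ1 n1=1 u=1 v=1 z=0 y=0 p=0 n0=1 clk=1
t6.Δ2 n1=1 u=1 v=1 z=0 y=1 p=0 n0=1 clk=1
t6.Δ3 n1=1 u=1 v=1 z=0 y=1 p=1 n0=1 clk=1
t6.Δ4 n1=1 u=0 v=1 z=0 y=1 p=1 n0=1 clk=1
t7.Δ0 n1=1 u=0 v=1 z=0 y=1 p=1 n0=1 clk=1
t7.Δ1 n1=1 u=0 v=1 z=0 y=1 p=1 n0=1 clk=0
t8.Δ0 n1=1 u=0 v=1 z=0 y=1 p=1 n0=1 clk=0
t8.Δ1 n1=1 u=0 v=1 z=0 y=1 p=1 n0=1 clk=1
t8.Δ2 n1=1 u=0 v=1 z=0 y=0 p=1 n0=1 clk=1
t8.Δ3 n1=1 u=0 v=1 z=0 y=0 p=0 n0=1 clk=1
t8.Δ4 n1=1 u=1 v=1 z=0 y=0 p=0 n0=1 clk=1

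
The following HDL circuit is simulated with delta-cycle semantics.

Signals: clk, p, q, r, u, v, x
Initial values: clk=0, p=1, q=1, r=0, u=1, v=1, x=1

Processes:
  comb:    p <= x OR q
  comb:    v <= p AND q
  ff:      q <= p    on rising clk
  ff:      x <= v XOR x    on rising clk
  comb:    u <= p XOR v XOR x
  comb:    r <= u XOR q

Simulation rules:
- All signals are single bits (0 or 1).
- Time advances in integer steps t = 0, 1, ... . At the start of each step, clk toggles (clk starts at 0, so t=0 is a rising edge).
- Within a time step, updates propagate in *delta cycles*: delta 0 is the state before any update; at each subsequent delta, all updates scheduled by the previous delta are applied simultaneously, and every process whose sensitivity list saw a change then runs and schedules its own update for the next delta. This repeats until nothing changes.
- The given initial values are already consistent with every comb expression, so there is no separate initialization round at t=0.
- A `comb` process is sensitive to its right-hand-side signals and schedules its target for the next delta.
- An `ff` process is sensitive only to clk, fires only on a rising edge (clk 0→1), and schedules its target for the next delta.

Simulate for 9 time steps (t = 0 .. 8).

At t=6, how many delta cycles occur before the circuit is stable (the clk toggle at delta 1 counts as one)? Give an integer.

4

t0.Δ0 u=1 p=1 r=0 q=1 clk=0 x=1 v=1
t0.Δ1 u=1 p=1 r=0 q=1 clk=1 x=1 v=1
t0.Δ2 u=1 p=1 r=0 q=1 clk=1 x=0 v=1
t0.Δ3 u=0 p=1 r=0 q=1 clk=1 x=0 v=1
t0.Δ4 u=0 p=1 r=1 q=1 clk=1 x=0 v=1
t1.Δ0 u=0 p=1 r=1 q=1 clk=1 x=0 v=1
t1.Δ1 u=0 p=1 r=1 q=1 clk=0 x=0 v=1
t2.Δ0 u=0 p=1 r=1 q=1 clk=0 x=0 v=1
t2.Δ1 u=0 p=1 r=1 q=1 clk=1 x=0 v=1
t2.Δ2 u=0 p=1 r=1 q=1 clk=1 x=1 v=1
t2.Δ3 u=1 p=1 r=1 q=1 clk=1 x=1 v=1
t2.Δ4 u=1 p=1 r=0 q=1 clk=1 x=1 v=1
t3.Δ0 u=1 p=1 r=0 q=1 clk=1 x=1 v=1
t3.Δ1 u=1 p=1 r=0 q=1 clk=0 x=1 v=1
t4.Δ0 u=1 p=1 r=0 q=1 clk=0 x=1 v=1
t4.Δ1 u=1 p=1 r=0 q=1 clk=1 x=1 v=1
t4.Δ2 u=1 p=1 r=0 q=1 clk=1 x=0 v=1
t4.Δ3 u=0 p=1 r=0 q=1 clk=1 x=0 v=1
t4.Δ4 u=0 p=1 r=1 q=1 clk=1 x=0 v=1
t5.Δ0 u=0 p=1 r=1 q=1 clk=1 x=0 v=1
t5.Δ1 u=0 p=1 r=1 q=1 clk=0 x=0 v=1
t6.Δ0 u=0 p=1 r=1 q=1 clk=0 x=0 v=1
t6.Δ1 u=0 p=1 r=1 q=1 clk=1 x=0 v=1
t6.Δ2 u=0 p=1 r=1 q=1 clk=1 x=1 v=1
t6.Δ3 u=1 p=1 r=1 q=1 clk=1 x=1 v=1
t6.Δ4 u=1 p=1 r=0 q=1 clk=1 x=1 v=1
t7.Δ0 u=1 p=1 r=0 q=1 clk=1 x=1 v=1
t7.Δ1 u=1 p=1 r=0 q=1 clk=0 x=1 v=1
t8.Δ0 u=1 p=1 r=0 q=1 clk=0 x=1 v=1
t8.Δ1 u=1 p=1 r=0 q=1 clk=1 x=1 v=1
t8.Δ2 u=1 p=1 r=0 q=1 clk=1 x=0 v=1
t8.Δ3 u=0 p=1 r=0 q=1 clk=1 x=0 v=1
t8.Δ4 u=0 p=1 r=1 q=1 clk=1 x=0 v=1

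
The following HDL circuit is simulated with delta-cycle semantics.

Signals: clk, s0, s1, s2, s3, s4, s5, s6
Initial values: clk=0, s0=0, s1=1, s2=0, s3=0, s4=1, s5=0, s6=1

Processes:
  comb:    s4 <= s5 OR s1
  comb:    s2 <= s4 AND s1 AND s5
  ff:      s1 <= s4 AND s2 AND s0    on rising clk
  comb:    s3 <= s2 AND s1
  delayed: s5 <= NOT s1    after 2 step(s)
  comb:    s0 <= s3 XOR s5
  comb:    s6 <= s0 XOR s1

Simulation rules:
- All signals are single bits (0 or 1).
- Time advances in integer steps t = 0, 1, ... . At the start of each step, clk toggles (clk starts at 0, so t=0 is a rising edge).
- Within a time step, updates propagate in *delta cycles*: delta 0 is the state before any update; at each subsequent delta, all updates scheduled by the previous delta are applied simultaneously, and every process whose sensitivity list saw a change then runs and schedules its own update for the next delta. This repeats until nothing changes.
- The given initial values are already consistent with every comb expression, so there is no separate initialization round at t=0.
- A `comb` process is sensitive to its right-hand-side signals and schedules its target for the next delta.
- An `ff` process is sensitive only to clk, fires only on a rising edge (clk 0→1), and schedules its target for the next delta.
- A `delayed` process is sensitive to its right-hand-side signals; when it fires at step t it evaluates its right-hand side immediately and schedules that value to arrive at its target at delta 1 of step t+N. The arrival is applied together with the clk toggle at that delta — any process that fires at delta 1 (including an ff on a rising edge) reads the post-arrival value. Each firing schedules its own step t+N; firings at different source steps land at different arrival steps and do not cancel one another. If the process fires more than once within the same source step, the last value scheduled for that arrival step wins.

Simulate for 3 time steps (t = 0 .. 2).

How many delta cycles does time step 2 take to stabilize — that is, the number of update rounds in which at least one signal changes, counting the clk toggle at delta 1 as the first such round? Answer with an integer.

t=0 Δ0: s0=0 s6=1 s1=1 s3=0 s2=0 s4=1 s5=0 clk=0
  Δ1: clk:0→1
  Δ2: s1:1→0
  Δ3: s6:1→0, s4:1→0
  (3Δ to stable)
t=1 Δ0: s0=0 s6=0 s1=0 s3=0 s2=0 s4=0 s5=0 clk=1
  Δ1: clk:1→0
  (1Δ to stable)
t=2 Δ0: s0=0 s6=0 s1=0 s3=0 s2=0 s4=0 s5=0 clk=0
  Δ1: s5:0→1, clk:0→1
  Δ2: s0:0→1, s4:0→1
  Δ3: s6:0→1
  (3Δ to stable)

3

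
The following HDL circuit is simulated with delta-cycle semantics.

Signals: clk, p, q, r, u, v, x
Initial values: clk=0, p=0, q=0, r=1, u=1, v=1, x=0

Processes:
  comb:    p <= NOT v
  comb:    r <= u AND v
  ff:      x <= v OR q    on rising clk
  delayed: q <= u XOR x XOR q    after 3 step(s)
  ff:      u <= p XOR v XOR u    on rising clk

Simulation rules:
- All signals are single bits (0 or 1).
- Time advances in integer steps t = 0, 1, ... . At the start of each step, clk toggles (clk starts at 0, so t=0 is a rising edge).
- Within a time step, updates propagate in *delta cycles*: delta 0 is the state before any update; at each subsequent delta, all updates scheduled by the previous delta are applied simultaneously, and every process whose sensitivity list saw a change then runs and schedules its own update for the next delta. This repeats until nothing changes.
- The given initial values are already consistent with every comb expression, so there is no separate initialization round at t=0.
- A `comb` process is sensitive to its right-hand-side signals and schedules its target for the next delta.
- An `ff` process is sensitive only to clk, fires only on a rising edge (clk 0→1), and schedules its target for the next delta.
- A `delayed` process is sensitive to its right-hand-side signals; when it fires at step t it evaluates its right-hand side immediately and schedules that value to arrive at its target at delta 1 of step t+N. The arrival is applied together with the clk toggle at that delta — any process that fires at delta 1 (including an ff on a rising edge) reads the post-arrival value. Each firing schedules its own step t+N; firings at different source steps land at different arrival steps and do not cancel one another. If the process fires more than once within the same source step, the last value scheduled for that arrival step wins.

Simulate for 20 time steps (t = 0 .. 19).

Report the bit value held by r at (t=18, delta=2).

0

t0.Δ0 q=0 clk=0 r=1 p=0 u=1 v=1 x=0
t0.Δ1 q=0 clk=1 r=1 p=0 u=1 v=1 x=0
t0.Δ2 q=0 clk=1 r=1 p=0 u=0 v=1 x=1
t0.Δ3 q=0 clk=1 r=0 p=0 u=0 v=1 x=1
t1.Δ0 q=0 clk=1 r=0 p=0 u=0 v=1 x=1
t1.Δ1 q=0 clk=0 r=0 p=0 u=0 v=1 x=1
t2.Δ0 q=0 clk=0 r=0 p=0 u=0 v=1 x=1
t2.Δ1 q=0 clk=1 r=0 p=0 u=0 v=1 x=1
t2.Δ2 q=0 clk=1 r=0 p=0 u=1 v=1 x=1
t2.Δ3 q=0 clk=1 r=1 p=0 u=1 v=1 x=1
t3.Δ0 q=0 clk=1 r=1 p=0 u=1 v=1 x=1
t3.Δ1 q=1 clk=0 r=1 p=0 u=1 v=1 x=1
t4.Δ0 q=1 clk=0 r=1 p=0 u=1 v=1 x=1
t4.Δ1 q=1 clk=1 r=1 p=0 u=1 v=1 x=1
t4.Δ2 q=1 clk=1 r=1 p=0 u=0 v=1 x=1
t4.Δ3 q=1 clk=1 r=0 p=0 u=0 v=1 x=1
t5.Δ0 q=1 clk=1 r=0 p=0 u=0 v=1 x=1
t5.Δ1 q=0 clk=0 r=0 p=0 u=0 v=1 x=1
t6.Δ0 q=0 clk=0 r=0 p=0 u=0 v=1 x=1
t6.Δ1 q=1 clk=1 r=0 p=0 u=0 v=1 x=1
t6.Δ2 q=1 clk=1 r=0 p=0 u=1 v=1 x=1
t6.Δ3 q=1 clk=1 r=1 p=0 u=1 v=1 x=1
t7.Δ0 q=1 clk=1 r=1 p=0 u=1 v=1 x=1
t7.Δ1 q=0 clk=0 r=1 p=0 u=1 v=1 x=1
t8.Δ0 q=0 clk=0 r=1 p=0 u=1 v=1 x=1
t8.Δ1 q=1 clk=1 r=1 p=0 u=1 v=1 x=1
t8.Δ2 q=1 clk=1 r=1 p=0 u=0 v=1 x=1
t8.Δ3 q=1 clk=1 r=0 p=0 u=0 v=1 x=1
t9.Δ0 q=1 clk=1 r=0 p=0 u=0 v=1 x=1
t9.Δ1 q=1 clk=0 r=0 p=0 u=0 v=1 x=1
t10.Δ0 q=1 clk=0 r=0 p=0 u=0 v=1 x=1
t10.Δ1 q=0 clk=1 r=0 p=0 u=0 v=1 x=1
t10.Δ2 q=0 clk=1 r=0 p=0 u=1 v=1 x=1
t10.Δ3 q=0 clk=1 r=1 p=0 u=1 v=1 x=1
t11.Δ0 q=0 clk=1 r=1 p=0 u=1 v=1 x=1
t11.Δ1 q=0 clk=0 r=1 p=0 u=1 v=1 x=1
t12.Δ0 q=0 clk=0 r=1 p=0 u=1 v=1 x=1
t12.Δ1 q=0 clk=1 r=1 p=0 u=1 v=1 x=1
t12.Δ2 q=0 clk=1 r=1 p=0 u=0 v=1 x=1
t12.Δ3 q=0 clk=1 r=0 p=0 u=0 v=1 x=1
t13.Δ0 q=0 clk=1 r=0 p=0 u=0 v=1 x=1
t13.Δ1 q=0 clk=0 r=0 p=0 u=0 v=1 x=1
t14.Δ0 q=0 clk=0 r=0 p=0 u=0 v=1 x=1
t14.Δ1 q=0 clk=1 r=0 p=0 u=0 v=1 x=1
t14.Δ2 q=0 clk=1 r=0 p=0 u=1 v=1 x=1
t14.Δ3 q=0 clk=1 r=1 p=0 u=1 v=1 x=1
t15.Δ0 q=0 clk=1 r=1 p=0 u=1 v=1 x=1
t15.Δ1 q=1 clk=0 r=1 p=0 u=1 v=1 x=1
t16.Δ0 q=1 clk=0 r=1 p=0 u=1 v=1 x=1
t16.Δ1 q=1 clk=1 r=1 p=0 u=1 v=1 x=1
t16.Δ2 q=1 clk=1 r=1 p=0 u=0 v=1 x=1
t16.Δ3 q=1 clk=1 r=0 p=0 u=0 v=1 x=1
t17.Δ0 q=1 clk=1 r=0 p=0 u=0 v=1 x=1
t17.Δ1 q=0 clk=0 r=0 p=0 u=0 v=1 x=1
t18.Δ0 q=0 clk=0 r=0 p=0 u=0 v=1 x=1
t18.Δ1 q=1 clk=1 r=0 p=0 u=0 v=1 x=1
t18.Δ2 q=1 clk=1 r=0 p=0 u=1 v=1 x=1
t18.Δ3 q=1 clk=1 r=1 p=0 u=1 v=1 x=1
t19.Δ0 q=1 clk=1 r=1 p=0 u=1 v=1 x=1
t19.Δ1 q=0 clk=0 r=1 p=0 u=1 v=1 x=1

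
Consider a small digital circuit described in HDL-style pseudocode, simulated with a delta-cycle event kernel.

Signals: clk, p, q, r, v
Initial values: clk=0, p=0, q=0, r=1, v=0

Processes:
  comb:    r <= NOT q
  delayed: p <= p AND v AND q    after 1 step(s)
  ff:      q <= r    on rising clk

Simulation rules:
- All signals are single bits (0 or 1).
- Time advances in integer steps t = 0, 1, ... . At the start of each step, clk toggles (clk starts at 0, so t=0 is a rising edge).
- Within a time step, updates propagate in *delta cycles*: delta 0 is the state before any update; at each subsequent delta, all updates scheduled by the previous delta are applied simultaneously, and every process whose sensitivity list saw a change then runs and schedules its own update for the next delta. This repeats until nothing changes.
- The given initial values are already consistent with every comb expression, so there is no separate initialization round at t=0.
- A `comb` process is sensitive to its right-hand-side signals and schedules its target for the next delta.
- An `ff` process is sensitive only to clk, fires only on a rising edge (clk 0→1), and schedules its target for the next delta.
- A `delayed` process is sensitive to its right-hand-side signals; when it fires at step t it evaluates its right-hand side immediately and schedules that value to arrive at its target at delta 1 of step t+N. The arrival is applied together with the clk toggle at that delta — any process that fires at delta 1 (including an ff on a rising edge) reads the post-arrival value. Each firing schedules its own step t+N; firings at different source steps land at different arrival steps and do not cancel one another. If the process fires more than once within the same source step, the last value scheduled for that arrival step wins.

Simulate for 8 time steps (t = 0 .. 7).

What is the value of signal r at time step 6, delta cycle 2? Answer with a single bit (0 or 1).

0

t=0 Δ0: v=0 clk=0 r=1 q=0 p=0
  Δ1: clk:0→1
  Δ2: q:0→1
  Δ3: r:1→0
  (3Δ to stable)
t=1 Δ0: v=0 clk=1 r=0 q=1 p=0
  Δ1: clk:1→0
  (1Δ to stable)
t=2 Δ0: v=0 clk=0 r=0 q=1 p=0
  Δ1: clk:0→1
  Δ2: q:1→0
  Δ3: r:0→1
  (3Δ to stable)
t=3 Δ0: v=0 clk=1 r=1 q=0 p=0
  Δ1: clk:1→0
  (1Δ to stable)
t=4 Δ0: v=0 clk=0 r=1 q=0 p=0
  Δ1: clk:0→1
  Δ2: q:0→1
  Δ3: r:1→0
  (3Δ to stable)
t=5 Δ0: v=0 clk=1 r=0 q=1 p=0
  Δ1: clk:1→0
  (1Δ to stable)
t=6 Δ0: v=0 clk=0 r=0 q=1 p=0
  Δ1: clk:0→1
  Δ2: q:1→0
  Δ3: r:0→1
  (3Δ to stable)
t=7 Δ0: v=0 clk=1 r=1 q=0 p=0
  Δ1: clk:1→0
  (1Δ to stable)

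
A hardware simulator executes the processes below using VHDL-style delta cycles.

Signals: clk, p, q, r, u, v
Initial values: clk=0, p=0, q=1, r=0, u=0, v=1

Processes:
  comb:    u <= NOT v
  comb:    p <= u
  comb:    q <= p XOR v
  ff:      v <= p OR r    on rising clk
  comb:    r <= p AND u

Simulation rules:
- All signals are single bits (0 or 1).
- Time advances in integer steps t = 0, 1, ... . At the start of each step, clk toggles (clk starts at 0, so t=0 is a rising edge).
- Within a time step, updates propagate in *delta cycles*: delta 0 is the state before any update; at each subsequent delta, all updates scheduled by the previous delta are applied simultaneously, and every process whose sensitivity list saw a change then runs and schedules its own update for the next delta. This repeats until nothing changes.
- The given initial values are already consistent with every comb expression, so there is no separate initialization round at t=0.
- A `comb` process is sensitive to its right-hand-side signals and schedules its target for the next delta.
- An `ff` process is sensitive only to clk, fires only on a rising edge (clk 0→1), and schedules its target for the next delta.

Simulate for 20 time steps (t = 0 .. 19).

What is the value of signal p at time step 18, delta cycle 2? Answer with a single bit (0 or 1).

1

t0.Δ0 r=0 u=0 clk=0 v=1 q=1 p=0
t0.Δ1 r=0 u=0 clk=1 v=1 q=1 p=0
t0.Δ2 r=0 u=0 clk=1 v=0 q=1 p=0
t0.Δ3 r=0 u=1 clk=1 v=0 q=0 p=0
t0.Δ4 r=0 u=1 clk=1 v=0 q=0 p=1
t0.Δ5 r=1 u=1 clk=1 v=0 q=1 p=1
t1.Δ0 r=1 u=1 clk=1 v=0 q=1 p=1
t1.Δ1 r=1 u=1 clk=0 v=0 q=1 p=1
t2.Δ0 r=1 u=1 clk=0 v=0 q=1 p=1
t2.Δ1 r=1 u=1 clk=1 v=0 q=1 p=1
t2.Δ2 r=1 u=1 clk=1 v=1 q=1 p=1
t2.Δ3 r=1 u=0 clk=1 v=1 q=0 p=1
t2.Δ4 r=0 u=0 clk=1 v=1 q=0 p=0
t2.Δ5 r=0 u=0 clk=1 v=1 q=1 p=0
t3.Δ0 r=0 u=0 clk=1 v=1 q=1 p=0
t3.Δ1 r=0 u=0 clk=0 v=1 q=1 p=0
t4.Δ0 r=0 u=0 clk=0 v=1 q=1 p=0
t4.Δ1 r=0 u=0 clk=1 v=1 q=1 p=0
t4.Δ2 r=0 u=0 clk=1 v=0 q=1 p=0
t4.Δ3 r=0 u=1 clk=1 v=0 q=0 p=0
t4.Δ4 r=0 u=1 clk=1 v=0 q=0 p=1
t4.Δ5 r=1 u=1 clk=1 v=0 q=1 p=1
t5.Δ0 r=1 u=1 clk=1 v=0 q=1 p=1
t5.Δ1 r=1 u=1 clk=0 v=0 q=1 p=1
t6.Δ0 r=1 u=1 clk=0 v=0 q=1 p=1
t6.Δ1 r=1 u=1 clk=1 v=0 q=1 p=1
t6.Δ2 r=1 u=1 clk=1 v=1 q=1 p=1
t6.Δ3 r=1 u=0 clk=1 v=1 q=0 p=1
t6.Δ4 r=0 u=0 clk=1 v=1 q=0 p=0
t6.Δ5 r=0 u=0 clk=1 v=1 q=1 p=0
t7.Δ0 r=0 u=0 clk=1 v=1 q=1 p=0
t7.Δ1 r=0 u=0 clk=0 v=1 q=1 p=0
t8.Δ0 r=0 u=0 clk=0 v=1 q=1 p=0
t8.Δ1 r=0 u=0 clk=1 v=1 q=1 p=0
t8.Δ2 r=0 u=0 clk=1 v=0 q=1 p=0
t8.Δ3 r=0 u=1 clk=1 v=0 q=0 p=0
t8.Δ4 r=0 u=1 clk=1 v=0 q=0 p=1
t8.Δ5 r=1 u=1 clk=1 v=0 q=1 p=1
t9.Δ0 r=1 u=1 clk=1 v=0 q=1 p=1
t9.Δ1 r=1 u=1 clk=0 v=0 q=1 p=1
t10.Δ0 r=1 u=1 clk=0 v=0 q=1 p=1
t10.Δ1 r=1 u=1 clk=1 v=0 q=1 p=1
t10.Δ2 r=1 u=1 clk=1 v=1 q=1 p=1
t10.Δ3 r=1 u=0 clk=1 v=1 q=0 p=1
t10.Δ4 r=0 u=0 clk=1 v=1 q=0 p=0
t10.Δ5 r=0 u=0 clk=1 v=1 q=1 p=0
t11.Δ0 r=0 u=0 clk=1 v=1 q=1 p=0
t11.Δ1 r=0 u=0 clk=0 v=1 q=1 p=0
t12.Δ0 r=0 u=0 clk=0 v=1 q=1 p=0
t12.Δ1 r=0 u=0 clk=1 v=1 q=1 p=0
t12.Δ2 r=0 u=0 clk=1 v=0 q=1 p=0
t12.Δ3 r=0 u=1 clk=1 v=0 q=0 p=0
t12.Δ4 r=0 u=1 clk=1 v=0 q=0 p=1
t12.Δ5 r=1 u=1 clk=1 v=0 q=1 p=1
t13.Δ0 r=1 u=1 clk=1 v=0 q=1 p=1
t13.Δ1 r=1 u=1 clk=0 v=0 q=1 p=1
t14.Δ0 r=1 u=1 clk=0 v=0 q=1 p=1
t14.Δ1 r=1 u=1 clk=1 v=0 q=1 p=1
t14.Δ2 r=1 u=1 clk=1 v=1 q=1 p=1
t14.Δ3 r=1 u=0 clk=1 v=1 q=0 p=1
t14.Δ4 r=0 u=0 clk=1 v=1 q=0 p=0
t14.Δ5 r=0 u=0 clk=1 v=1 q=1 p=0
t15.Δ0 r=0 u=0 clk=1 v=1 q=1 p=0
t15.Δ1 r=0 u=0 clk=0 v=1 q=1 p=0
t16.Δ0 r=0 u=0 clk=0 v=1 q=1 p=0
t16.Δ1 r=0 u=0 clk=1 v=1 q=1 p=0
t16.Δ2 r=0 u=0 clk=1 v=0 q=1 p=0
t16.Δ3 r=0 u=1 clk=1 v=0 q=0 p=0
t16.Δ4 r=0 u=1 clk=1 v=0 q=0 p=1
t16.Δ5 r=1 u=1 clk=1 v=0 q=1 p=1
t17.Δ0 r=1 u=1 clk=1 v=0 q=1 p=1
t17.Δ1 r=1 u=1 clk=0 v=0 q=1 p=1
t18.Δ0 r=1 u=1 clk=0 v=0 q=1 p=1
t18.Δ1 r=1 u=1 clk=1 v=0 q=1 p=1
t18.Δ2 r=1 u=1 clk=1 v=1 q=1 p=1
t18.Δ3 r=1 u=0 clk=1 v=1 q=0 p=1
t18.Δ4 r=0 u=0 clk=1 v=1 q=0 p=0
t18.Δ5 r=0 u=0 clk=1 v=1 q=1 p=0
t19.Δ0 r=0 u=0 clk=1 v=1 q=1 p=0
t19.Δ1 r=0 u=0 clk=0 v=1 q=1 p=0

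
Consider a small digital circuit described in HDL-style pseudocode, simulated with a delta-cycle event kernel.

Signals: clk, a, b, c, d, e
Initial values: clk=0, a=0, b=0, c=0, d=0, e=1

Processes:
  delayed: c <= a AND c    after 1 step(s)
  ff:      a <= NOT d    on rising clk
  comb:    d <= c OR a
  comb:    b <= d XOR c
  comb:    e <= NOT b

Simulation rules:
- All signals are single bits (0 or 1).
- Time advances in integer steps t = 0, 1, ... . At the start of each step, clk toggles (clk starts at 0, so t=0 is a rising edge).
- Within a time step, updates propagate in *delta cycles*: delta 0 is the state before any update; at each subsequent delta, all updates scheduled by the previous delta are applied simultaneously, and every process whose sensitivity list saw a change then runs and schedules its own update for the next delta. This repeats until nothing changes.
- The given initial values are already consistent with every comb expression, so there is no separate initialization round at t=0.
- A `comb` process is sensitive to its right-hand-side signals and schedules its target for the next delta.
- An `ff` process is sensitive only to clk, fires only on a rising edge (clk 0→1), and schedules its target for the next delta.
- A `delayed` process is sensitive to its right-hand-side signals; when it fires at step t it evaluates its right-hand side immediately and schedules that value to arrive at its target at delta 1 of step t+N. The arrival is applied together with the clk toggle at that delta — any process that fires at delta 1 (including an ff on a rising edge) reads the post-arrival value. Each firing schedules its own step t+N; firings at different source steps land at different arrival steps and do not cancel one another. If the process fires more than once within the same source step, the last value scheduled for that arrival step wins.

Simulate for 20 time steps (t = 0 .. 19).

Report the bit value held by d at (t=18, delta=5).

t0.Δ0 clk=0 b=0 c=0 a=0 e=1 d=0
t0.Δ1 clk=1 b=0 c=0 a=0 e=1 d=0
t0.Δ2 clk=1 b=0 c=0 a=1 e=1 d=0
t0.Δ3 clk=1 b=0 c=0 a=1 e=1 d=1
t0.Δ4 clk=1 b=1 c=0 a=1 e=1 d=1
t0.Δ5 clk=1 b=1 c=0 a=1 e=0 d=1
t1.Δ0 clk=1 b=1 c=0 a=1 e=0 d=1
t1.Δ1 clk=0 b=1 c=0 a=1 e=0 d=1
t2.Δ0 clk=0 b=1 c=0 a=1 e=0 d=1
t2.Δ1 clk=1 b=1 c=0 a=1 e=0 d=1
t2.Δ2 clk=1 b=1 c=0 a=0 e=0 d=1
t2.Δ3 clk=1 b=1 c=0 a=0 e=0 d=0
t2.Δ4 clk=1 b=0 c=0 a=0 e=0 d=0
t2.Δ5 clk=1 b=0 c=0 a=0 e=1 d=0
t3.Δ0 clk=1 b=0 c=0 a=0 e=1 d=0
t3.Δ1 clk=0 b=0 c=0 a=0 e=1 d=0
t4.Δ0 clk=0 b=0 c=0 a=0 e=1 d=0
t4.Δ1 clk=1 b=0 c=0 a=0 e=1 d=0
t4.Δ2 clk=1 b=0 c=0 a=1 e=1 d=0
t4.Δ3 clk=1 b=0 c=0 a=1 e=1 d=1
t4.Δ4 clk=1 b=1 c=0 a=1 e=1 d=1
t4.Δ5 clk=1 b=1 c=0 a=1 e=0 d=1
t5.Δ0 clk=1 b=1 c=0 a=1 e=0 d=1
t5.Δ1 clk=0 b=1 c=0 a=1 e=0 d=1
t6.Δ0 clk=0 b=1 c=0 a=1 e=0 d=1
t6.Δ1 clk=1 b=1 c=0 a=1 e=0 d=1
t6.Δ2 clk=1 b=1 c=0 a=0 e=0 d=1
t6.Δ3 clk=1 b=1 c=0 a=0 e=0 d=0
t6.Δ4 clk=1 b=0 c=0 a=0 e=0 d=0
t6.Δ5 clk=1 b=0 c=0 a=0 e=1 d=0
t7.Δ0 clk=1 b=0 c=0 a=0 e=1 d=0
t7.Δ1 clk=0 b=0 c=0 a=0 e=1 d=0
t8.Δ0 clk=0 b=0 c=0 a=0 e=1 d=0
t8.Δ1 clk=1 b=0 c=0 a=0 e=1 d=0
t8.Δ2 clk=1 b=0 c=0 a=1 e=1 d=0
t8.Δ3 clk=1 b=0 c=0 a=1 e=1 d=1
t8.Δ4 clk=1 b=1 c=0 a=1 e=1 d=1
t8.Δ5 clk=1 b=1 c=0 a=1 e=0 d=1
t9.Δ0 clk=1 b=1 c=0 a=1 e=0 d=1
t9.Δ1 clk=0 b=1 c=0 a=1 e=0 d=1
t10.Δ0 clk=0 b=1 c=0 a=1 e=0 d=1
t10.Δ1 clk=1 b=1 c=0 a=1 e=0 d=1
t10.Δ2 clk=1 b=1 c=0 a=0 e=0 d=1
t10.Δ3 clk=1 b=1 c=0 a=0 e=0 d=0
t10.Δ4 clk=1 b=0 c=0 a=0 e=0 d=0
t10.Δ5 clk=1 b=0 c=0 a=0 e=1 d=0
t11.Δ0 clk=1 b=0 c=0 a=0 e=1 d=0
t11.Δ1 clk=0 b=0 c=0 a=0 e=1 d=0
t12.Δ0 clk=0 b=0 c=0 a=0 e=1 d=0
t12.Δ1 clk=1 b=0 c=0 a=0 e=1 d=0
t12.Δ2 clk=1 b=0 c=0 a=1 e=1 d=0
t12.Δ3 clk=1 b=0 c=0 a=1 e=1 d=1
t12.Δ4 clk=1 b=1 c=0 a=1 e=1 d=1
t12.Δ5 clk=1 b=1 c=0 a=1 e=0 d=1
t13.Δ0 clk=1 b=1 c=0 a=1 e=0 d=1
t13.Δ1 clk=0 b=1 c=0 a=1 e=0 d=1
t14.Δ0 clk=0 b=1 c=0 a=1 e=0 d=1
t14.Δ1 clk=1 b=1 c=0 a=1 e=0 d=1
t14.Δ2 clk=1 b=1 c=0 a=0 e=0 d=1
t14.Δ3 clk=1 b=1 c=0 a=0 e=0 d=0
t14.Δ4 clk=1 b=0 c=0 a=0 e=0 d=0
t14.Δ5 clk=1 b=0 c=0 a=0 e=1 d=0
t15.Δ0 clk=1 b=0 c=0 a=0 e=1 d=0
t15.Δ1 clk=0 b=0 c=0 a=0 e=1 d=0
t16.Δ0 clk=0 b=0 c=0 a=0 e=1 d=0
t16.Δ1 clk=1 b=0 c=0 a=0 e=1 d=0
t16.Δ2 clk=1 b=0 c=0 a=1 e=1 d=0
t16.Δ3 clk=1 b=0 c=0 a=1 e=1 d=1
t16.Δ4 clk=1 b=1 c=0 a=1 e=1 d=1
t16.Δ5 clk=1 b=1 c=0 a=1 e=0 d=1
t17.Δ0 clk=1 b=1 c=0 a=1 e=0 d=1
t17.Δ1 clk=0 b=1 c=0 a=1 e=0 d=1
t18.Δ0 clk=0 b=1 c=0 a=1 e=0 d=1
t18.Δ1 clk=1 b=1 c=0 a=1 e=0 d=1
t18.Δ2 clk=1 b=1 c=0 a=0 e=0 d=1
t18.Δ3 clk=1 b=1 c=0 a=0 e=0 d=0
t18.Δ4 clk=1 b=0 c=0 a=0 e=0 d=0
t18.Δ5 clk=1 b=0 c=0 a=0 e=1 d=0
t19.Δ0 clk=1 b=0 c=0 a=0 e=1 d=0
t19.Δ1 clk=0 b=0 c=0 a=0 e=1 d=0

0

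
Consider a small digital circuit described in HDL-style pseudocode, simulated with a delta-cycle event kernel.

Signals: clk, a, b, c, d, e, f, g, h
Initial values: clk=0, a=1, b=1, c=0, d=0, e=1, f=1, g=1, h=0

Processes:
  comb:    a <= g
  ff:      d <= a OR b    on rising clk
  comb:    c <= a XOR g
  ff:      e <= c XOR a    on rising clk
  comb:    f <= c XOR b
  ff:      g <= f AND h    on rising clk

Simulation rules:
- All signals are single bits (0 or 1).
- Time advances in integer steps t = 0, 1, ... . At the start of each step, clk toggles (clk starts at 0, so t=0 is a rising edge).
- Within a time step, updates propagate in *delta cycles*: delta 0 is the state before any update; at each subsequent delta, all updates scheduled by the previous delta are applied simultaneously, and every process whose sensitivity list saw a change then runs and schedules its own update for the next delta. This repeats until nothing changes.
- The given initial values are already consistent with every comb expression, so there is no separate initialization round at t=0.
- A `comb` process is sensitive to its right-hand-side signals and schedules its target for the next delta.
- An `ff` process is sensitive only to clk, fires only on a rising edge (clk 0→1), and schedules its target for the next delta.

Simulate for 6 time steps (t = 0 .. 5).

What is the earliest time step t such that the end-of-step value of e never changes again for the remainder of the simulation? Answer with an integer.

t=0 Δ0: d=0 b=1 f=1 e=1 h=0 c=0 clk=0 a=1 g=1
  Δ1: clk:0→1
  Δ2: d:0→1, g:1→0
  Δ3: c:0→1, a:1→0
  Δ4: f:1→0, c:1→0
  Δ5: f:0→1
  (5Δ to stable)
t=1 Δ0: d=1 b=1 f=1 e=1 h=0 c=0 clk=1 a=0 g=0
  Δ1: clk:1→0
  (1Δ to stable)
t=2 Δ0: d=1 b=1 f=1 e=1 h=0 c=0 clk=0 a=0 g=0
  Δ1: clk:0→1
  Δ2: e:1→0
  (2Δ to stable)
t=3 Δ0: d=1 b=1 f=1 e=0 h=0 c=0 clk=1 a=0 g=0
  Δ1: clk:1→0
  (1Δ to stable)
t=4 Δ0: d=1 b=1 f=1 e=0 h=0 c=0 clk=0 a=0 g=0
  Δ1: clk:0→1
  (1Δ to stable)
t=5 Δ0: d=1 b=1 f=1 e=0 h=0 c=0 clk=1 a=0 g=0
  Δ1: clk:1→0
  (1Δ to stable)

2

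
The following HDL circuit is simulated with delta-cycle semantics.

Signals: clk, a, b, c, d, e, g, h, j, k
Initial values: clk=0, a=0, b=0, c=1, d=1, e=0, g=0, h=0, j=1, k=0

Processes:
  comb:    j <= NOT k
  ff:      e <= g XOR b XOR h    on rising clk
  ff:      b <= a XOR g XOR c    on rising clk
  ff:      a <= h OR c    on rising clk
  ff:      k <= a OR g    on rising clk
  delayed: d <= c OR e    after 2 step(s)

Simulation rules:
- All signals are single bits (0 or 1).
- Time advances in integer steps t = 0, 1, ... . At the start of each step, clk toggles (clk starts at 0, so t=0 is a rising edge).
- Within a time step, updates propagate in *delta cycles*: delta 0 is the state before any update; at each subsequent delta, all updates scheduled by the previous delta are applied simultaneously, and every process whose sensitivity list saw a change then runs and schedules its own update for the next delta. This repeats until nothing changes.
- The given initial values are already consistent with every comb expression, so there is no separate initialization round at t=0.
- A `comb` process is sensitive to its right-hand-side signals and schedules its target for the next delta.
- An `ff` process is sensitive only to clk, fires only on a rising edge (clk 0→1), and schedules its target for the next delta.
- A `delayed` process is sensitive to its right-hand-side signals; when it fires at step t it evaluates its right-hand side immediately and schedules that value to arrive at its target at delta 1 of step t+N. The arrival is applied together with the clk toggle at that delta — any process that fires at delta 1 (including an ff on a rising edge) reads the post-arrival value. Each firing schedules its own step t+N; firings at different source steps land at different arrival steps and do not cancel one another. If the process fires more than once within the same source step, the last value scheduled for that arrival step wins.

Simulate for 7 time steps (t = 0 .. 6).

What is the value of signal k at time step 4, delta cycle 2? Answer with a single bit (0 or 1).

1

t0.Δ0 j=1 h=0 e=0 a=0 k=0 c=1 clk=0 g=0 d=1 b=0
t0.Δ1 j=1 h=0 e=0 a=0 k=0 c=1 clk=1 g=0 d=1 b=0
t0.Δ2 j=1 h=0 e=0 a=1 k=0 c=1 clk=1 g=0 d=1 b=1
t1.Δ0 j=1 h=0 e=0 a=1 k=0 c=1 clk=1 g=0 d=1 b=1
t1.Δ1 j=1 h=0 e=0 a=1 k=0 c=1 clk=0 g=0 d=1 b=1
t2.Δ0 j=1 h=0 e=0 a=1 k=0 c=1 clk=0 g=0 d=1 b=1
t2.Δ1 j=1 h=0 e=0 a=1 k=0 c=1 clk=1 g=0 d=1 b=1
t2.Δ2 j=1 h=0 e=1 a=1 k=1 c=1 clk=1 g=0 d=1 b=0
t2.Δ3 j=0 h=0 e=1 a=1 k=1 c=1 clk=1 g=0 d=1 b=0
t3.Δ0 j=0 h=0 e=1 a=1 k=1 c=1 clk=1 g=0 d=1 b=0
t3.Δ1 j=0 h=0 e=1 a=1 k=1 c=1 clk=0 g=0 d=1 b=0
t4.Δ0 j=0 h=0 e=1 a=1 k=1 c=1 clk=0 g=0 d=1 b=0
t4.Δ1 j=0 h=0 e=1 a=1 k=1 c=1 clk=1 g=0 d=1 b=0
t4.Δ2 j=0 h=0 e=0 a=1 k=1 c=1 clk=1 g=0 d=1 b=0
t5.Δ0 j=0 h=0 e=0 a=1 k=1 c=1 clk=1 g=0 d=1 b=0
t5.Δ1 j=0 h=0 e=0 a=1 k=1 c=1 clk=0 g=0 d=1 b=0
t6.Δ0 j=0 h=0 e=0 a=1 k=1 c=1 clk=0 g=0 d=1 b=0
t6.Δ1 j=0 h=0 e=0 a=1 k=1 c=1 clk=1 g=0 d=1 b=0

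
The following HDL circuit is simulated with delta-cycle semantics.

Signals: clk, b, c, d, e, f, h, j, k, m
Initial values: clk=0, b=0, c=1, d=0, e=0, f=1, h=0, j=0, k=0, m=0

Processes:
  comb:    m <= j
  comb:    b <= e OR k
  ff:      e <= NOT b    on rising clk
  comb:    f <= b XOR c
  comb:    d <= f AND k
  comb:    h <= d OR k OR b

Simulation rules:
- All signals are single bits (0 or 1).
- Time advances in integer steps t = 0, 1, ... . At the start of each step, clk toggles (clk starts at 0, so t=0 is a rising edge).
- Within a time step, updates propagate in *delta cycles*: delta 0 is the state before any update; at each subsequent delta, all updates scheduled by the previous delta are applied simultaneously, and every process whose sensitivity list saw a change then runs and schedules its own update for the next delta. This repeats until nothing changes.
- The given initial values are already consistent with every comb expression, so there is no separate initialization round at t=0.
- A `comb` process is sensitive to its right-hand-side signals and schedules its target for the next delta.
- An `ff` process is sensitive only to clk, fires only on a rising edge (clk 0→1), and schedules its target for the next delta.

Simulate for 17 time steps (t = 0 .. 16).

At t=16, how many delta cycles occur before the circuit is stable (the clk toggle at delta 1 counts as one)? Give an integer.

4

t0.Δ0 e=0 k=0 f=1 clk=0 b=0 h=0 m=0 j=0 d=0 c=1
t0.Δ1 e=0 k=0 f=1 clk=1 b=0 h=0 m=0 j=0 d=0 c=1
t0.Δ2 e=1 k=0 f=1 clk=1 b=0 h=0 m=0 j=0 d=0 c=1
t0.Δ3 e=1 k=0 f=1 clk=1 b=1 h=0 m=0 j=0 d=0 c=1
t0.Δ4 e=1 k=0 f=0 clk=1 b=1 h=1 m=0 j=0 d=0 c=1
t1.Δ0 e=1 k=0 f=0 clk=1 b=1 h=1 m=0 j=0 d=0 c=1
t1.Δ1 e=1 k=0 f=0 clk=0 b=1 h=1 m=0 j=0 d=0 c=1
t2.Δ0 e=1 k=0 f=0 clk=0 b=1 h=1 m=0 j=0 d=0 c=1
t2.Δ1 e=1 k=0 f=0 clk=1 b=1 h=1 m=0 j=0 d=0 c=1
t2.Δ2 e=0 k=0 f=0 clk=1 b=1 h=1 m=0 j=0 d=0 c=1
t2.Δ3 e=0 k=0 f=0 clk=1 b=0 h=1 m=0 j=0 d=0 c=1
t2.Δ4 e=0 k=0 f=1 clk=1 b=0 h=0 m=0 j=0 d=0 c=1
t3.Δ0 e=0 k=0 f=1 clk=1 b=0 h=0 m=0 j=0 d=0 c=1
t3.Δ1 e=0 k=0 f=1 clk=0 b=0 h=0 m=0 j=0 d=0 c=1
t4.Δ0 e=0 k=0 f=1 clk=0 b=0 h=0 m=0 j=0 d=0 c=1
t4.Δ1 e=0 k=0 f=1 clk=1 b=0 h=0 m=0 j=0 d=0 c=1
t4.Δ2 e=1 k=0 f=1 clk=1 b=0 h=0 m=0 j=0 d=0 c=1
t4.Δ3 e=1 k=0 f=1 clk=1 b=1 h=0 m=0 j=0 d=0 c=1
t4.Δ4 e=1 k=0 f=0 clk=1 b=1 h=1 m=0 j=0 d=0 c=1
t5.Δ0 e=1 k=0 f=0 clk=1 b=1 h=1 m=0 j=0 d=0 c=1
t5.Δ1 e=1 k=0 f=0 clk=0 b=1 h=1 m=0 j=0 d=0 c=1
t6.Δ0 e=1 k=0 f=0 clk=0 b=1 h=1 m=0 j=0 d=0 c=1
t6.Δ1 e=1 k=0 f=0 clk=1 b=1 h=1 m=0 j=0 d=0 c=1
t6.Δ2 e=0 k=0 f=0 clk=1 b=1 h=1 m=0 j=0 d=0 c=1
t6.Δ3 e=0 k=0 f=0 clk=1 b=0 h=1 m=0 j=0 d=0 c=1
t6.Δ4 e=0 k=0 f=1 clk=1 b=0 h=0 m=0 j=0 d=0 c=1
t7.Δ0 e=0 k=0 f=1 clk=1 b=0 h=0 m=0 j=0 d=0 c=1
t7.Δ1 e=0 k=0 f=1 clk=0 b=0 h=0 m=0 j=0 d=0 c=1
t8.Δ0 e=0 k=0 f=1 clk=0 b=0 h=0 m=0 j=0 d=0 c=1
t8.Δ1 e=0 k=0 f=1 clk=1 b=0 h=0 m=0 j=0 d=0 c=1
t8.Δ2 e=1 k=0 f=1 clk=1 b=0 h=0 m=0 j=0 d=0 c=1
t8.Δ3 e=1 k=0 f=1 clk=1 b=1 h=0 m=0 j=0 d=0 c=1
t8.Δ4 e=1 k=0 f=0 clk=1 b=1 h=1 m=0 j=0 d=0 c=1
t9.Δ0 e=1 k=0 f=0 clk=1 b=1 h=1 m=0 j=0 d=0 c=1
t9.Δ1 e=1 k=0 f=0 clk=0 b=1 h=1 m=0 j=0 d=0 c=1
t10.Δ0 e=1 k=0 f=0 clk=0 b=1 h=1 m=0 j=0 d=0 c=1
t10.Δ1 e=1 k=0 f=0 clk=1 b=1 h=1 m=0 j=0 d=0 c=1
t10.Δ2 e=0 k=0 f=0 clk=1 b=1 h=1 m=0 j=0 d=0 c=1
t10.Δ3 e=0 k=0 f=0 clk=1 b=0 h=1 m=0 j=0 d=0 c=1
t10.Δ4 e=0 k=0 f=1 clk=1 b=0 h=0 m=0 j=0 d=0 c=1
t11.Δ0 e=0 k=0 f=1 clk=1 b=0 h=0 m=0 j=0 d=0 c=1
t11.Δ1 e=0 k=0 f=1 clk=0 b=0 h=0 m=0 j=0 d=0 c=1
t12.Δ0 e=0 k=0 f=1 clk=0 b=0 h=0 m=0 j=0 d=0 c=1
t12.Δ1 e=0 k=0 f=1 clk=1 b=0 h=0 m=0 j=0 d=0 c=1
t12.Δ2 e=1 k=0 f=1 clk=1 b=0 h=0 m=0 j=0 d=0 c=1
t12.Δ3 e=1 k=0 f=1 clk=1 b=1 h=0 m=0 j=0 d=0 c=1
t12.Δ4 e=1 k=0 f=0 clk=1 b=1 h=1 m=0 j=0 d=0 c=1
t13.Δ0 e=1 k=0 f=0 clk=1 b=1 h=1 m=0 j=0 d=0 c=1
t13.Δ1 e=1 k=0 f=0 clk=0 b=1 h=1 m=0 j=0 d=0 c=1
t14.Δ0 e=1 k=0 f=0 clk=0 b=1 h=1 m=0 j=0 d=0 c=1
t14.Δ1 e=1 k=0 f=0 clk=1 b=1 h=1 m=0 j=0 d=0 c=1
t14.Δ2 e=0 k=0 f=0 clk=1 b=1 h=1 m=0 j=0 d=0 c=1
t14.Δ3 e=0 k=0 f=0 clk=1 b=0 h=1 m=0 j=0 d=0 c=1
t14.Δ4 e=0 k=0 f=1 clk=1 b=0 h=0 m=0 j=0 d=0 c=1
t15.Δ0 e=0 k=0 f=1 clk=1 b=0 h=0 m=0 j=0 d=0 c=1
t15.Δ1 e=0 k=0 f=1 clk=0 b=0 h=0 m=0 j=0 d=0 c=1
t16.Δ0 e=0 k=0 f=1 clk=0 b=0 h=0 m=0 j=0 d=0 c=1
t16.Δ1 e=0 k=0 f=1 clk=1 b=0 h=0 m=0 j=0 d=0 c=1
t16.Δ2 e=1 k=0 f=1 clk=1 b=0 h=0 m=0 j=0 d=0 c=1
t16.Δ3 e=1 k=0 f=1 clk=1 b=1 h=0 m=0 j=0 d=0 c=1
t16.Δ4 e=1 k=0 f=0 clk=1 b=1 h=1 m=0 j=0 d=0 c=1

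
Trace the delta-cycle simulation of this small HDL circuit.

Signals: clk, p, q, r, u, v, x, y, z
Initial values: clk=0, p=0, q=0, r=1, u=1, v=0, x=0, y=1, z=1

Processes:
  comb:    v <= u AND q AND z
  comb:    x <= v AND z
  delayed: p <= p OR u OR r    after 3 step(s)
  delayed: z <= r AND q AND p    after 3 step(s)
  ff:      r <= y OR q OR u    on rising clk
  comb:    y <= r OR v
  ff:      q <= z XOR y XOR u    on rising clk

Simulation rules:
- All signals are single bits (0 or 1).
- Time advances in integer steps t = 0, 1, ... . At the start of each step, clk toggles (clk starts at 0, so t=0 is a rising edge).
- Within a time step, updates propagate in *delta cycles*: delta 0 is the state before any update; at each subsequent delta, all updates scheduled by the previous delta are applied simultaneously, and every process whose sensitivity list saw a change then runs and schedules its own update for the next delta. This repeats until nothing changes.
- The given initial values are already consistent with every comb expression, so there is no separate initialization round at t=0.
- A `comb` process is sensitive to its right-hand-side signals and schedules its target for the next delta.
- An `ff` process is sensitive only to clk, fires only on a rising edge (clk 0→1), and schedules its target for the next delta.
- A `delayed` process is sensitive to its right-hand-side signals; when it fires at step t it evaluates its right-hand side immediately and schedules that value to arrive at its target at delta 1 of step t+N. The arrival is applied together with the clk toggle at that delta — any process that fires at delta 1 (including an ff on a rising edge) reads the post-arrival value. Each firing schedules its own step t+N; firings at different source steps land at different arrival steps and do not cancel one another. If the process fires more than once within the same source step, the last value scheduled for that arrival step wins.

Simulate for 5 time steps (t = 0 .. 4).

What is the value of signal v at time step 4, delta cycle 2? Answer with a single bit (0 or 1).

t=0 Δ0: q=0 p=0 r=1 clk=0 x=0 z=1 y=1 u=1 v=0
  Δ1: clk:0→1
  Δ2: q:0→1
  Δ3: v:0→1
  Δ4: x:0→1
  (4Δ to stable)
t=1 Δ0: q=1 p=0 r=1 clk=1 x=1 z=1 y=1 u=1 v=1
  Δ1: clk:1→0
  (1Δ to stable)
t=2 Δ0: q=1 p=0 r=1 clk=0 x=1 z=1 y=1 u=1 v=1
  Δ1: clk:0→1
  (1Δ to stable)
t=3 Δ0: q=1 p=0 r=1 clk=1 x=1 z=1 y=1 u=1 v=1
  Δ1: clk:1→0, z:1→0
  Δ2: x:1→0, v:1→0
  (2Δ to stable)
t=4 Δ0: q=1 p=0 r=1 clk=0 x=0 z=0 y=1 u=1 v=0
  Δ1: clk:0→1
  Δ2: q:1→0
  (2Δ to stable)

0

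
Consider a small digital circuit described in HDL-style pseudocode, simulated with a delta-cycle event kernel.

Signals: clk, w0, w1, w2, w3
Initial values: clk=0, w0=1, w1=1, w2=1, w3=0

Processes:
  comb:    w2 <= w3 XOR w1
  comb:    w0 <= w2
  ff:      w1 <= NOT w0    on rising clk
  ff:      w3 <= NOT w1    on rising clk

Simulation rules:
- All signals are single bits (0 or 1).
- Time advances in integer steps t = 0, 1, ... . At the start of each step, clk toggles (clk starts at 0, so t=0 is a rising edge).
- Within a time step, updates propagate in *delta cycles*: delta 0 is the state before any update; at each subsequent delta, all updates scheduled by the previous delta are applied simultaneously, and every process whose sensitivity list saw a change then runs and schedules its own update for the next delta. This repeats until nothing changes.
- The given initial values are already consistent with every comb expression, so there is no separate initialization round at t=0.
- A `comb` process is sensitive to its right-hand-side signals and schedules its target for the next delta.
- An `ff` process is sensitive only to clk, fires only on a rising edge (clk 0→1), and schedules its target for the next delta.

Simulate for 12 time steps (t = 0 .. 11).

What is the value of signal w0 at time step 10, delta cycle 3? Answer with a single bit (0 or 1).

0

t=0 Δ0: w0=1 w2=1 clk=0 w1=1 w3=0
  Δ1: clk:0→1
  Δ2: w1:1→0
  Δ3: w2:1→0
  Δ4: w0:1→0
  (4Δ to stable)
t=1 Δ0: w0=0 w2=0 clk=1 w1=0 w3=0
  Δ1: clk:1→0
  (1Δ to stable)
t=2 Δ0: w0=0 w2=0 clk=0 w1=0 w3=0
  Δ1: clk:0→1
  Δ2: w1:0→1, w3:0→1
  (2Δ to stable)
t=3 Δ0: w0=0 w2=0 clk=1 w1=1 w3=1
  Δ1: clk:1→0
  (1Δ to stable)
t=4 Δ0: w0=0 w2=0 clk=0 w1=1 w3=1
  Δ1: clk:0→1
  Δ2: w3:1→0
  Δ3: w2:0→1
  Δ4: w0:0→1
  (4Δ to stable)
t=5 Δ0: w0=1 w2=1 clk=1 w1=1 w3=0
  Δ1: clk:1→0
  (1Δ to stable)
t=6 Δ0: w0=1 w2=1 clk=0 w1=1 w3=0
  Δ1: clk:0→1
  Δ2: w1:1→0
  Δ3: w2:1→0
  Δ4: w0:1→0
  (4Δ to stable)
t=7 Δ0: w0=0 w2=0 clk=1 w1=0 w3=0
  Δ1: clk:1→0
  (1Δ to stable)
t=8 Δ0: w0=0 w2=0 clk=0 w1=0 w3=0
  Δ1: clk:0→1
  Δ2: w1:0→1, w3:0→1
  (2Δ to stable)
t=9 Δ0: w0=0 w2=0 clk=1 w1=1 w3=1
  Δ1: clk:1→0
  (1Δ to stable)
t=10 Δ0: w0=0 w2=0 clk=0 w1=1 w3=1
  Δ1: clk:0→1
  Δ2: w3:1→0
  Δ3: w2:0→1
  Δ4: w0:0→1
  (4Δ to stable)
t=11 Δ0: w0=1 w2=1 clk=1 w1=1 w3=0
  Δ1: clk:1→0
  (1Δ to stable)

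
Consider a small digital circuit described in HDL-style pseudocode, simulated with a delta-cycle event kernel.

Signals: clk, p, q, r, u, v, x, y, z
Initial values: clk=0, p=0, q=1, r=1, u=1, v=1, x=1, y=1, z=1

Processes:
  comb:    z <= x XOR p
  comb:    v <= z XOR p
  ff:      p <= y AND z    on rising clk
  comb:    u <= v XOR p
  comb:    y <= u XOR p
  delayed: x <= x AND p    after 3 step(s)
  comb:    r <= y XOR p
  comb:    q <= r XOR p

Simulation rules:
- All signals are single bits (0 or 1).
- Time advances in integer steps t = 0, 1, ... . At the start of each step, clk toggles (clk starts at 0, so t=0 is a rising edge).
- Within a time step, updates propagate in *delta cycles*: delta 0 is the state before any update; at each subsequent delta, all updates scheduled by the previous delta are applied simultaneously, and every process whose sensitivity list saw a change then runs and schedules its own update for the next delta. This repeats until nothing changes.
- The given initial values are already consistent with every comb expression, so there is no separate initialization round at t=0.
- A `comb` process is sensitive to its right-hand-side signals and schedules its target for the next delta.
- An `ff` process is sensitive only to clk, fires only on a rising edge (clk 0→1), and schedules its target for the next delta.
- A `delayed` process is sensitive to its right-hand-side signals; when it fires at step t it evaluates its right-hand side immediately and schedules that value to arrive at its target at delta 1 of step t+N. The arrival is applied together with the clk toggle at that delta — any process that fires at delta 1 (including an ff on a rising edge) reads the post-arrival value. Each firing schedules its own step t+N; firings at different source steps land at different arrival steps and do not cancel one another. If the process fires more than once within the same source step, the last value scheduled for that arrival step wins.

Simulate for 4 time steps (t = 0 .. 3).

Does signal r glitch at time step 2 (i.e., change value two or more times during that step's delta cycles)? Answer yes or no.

t=0 Δ0: q=1 u=1 v=1 r=1 clk=0 x=1 y=1 p=0 z=1
  Δ1: clk:0→1
  Δ2: p:0→1
  Δ3: q:1→0, u:1→0, v:1→0, r:1→0, y:1→0, z:1→0
  Δ4: q:0→1, u:0→1, v:0→1, r:0→1, y:0→1
  Δ5: q:1→0, u:1→0, r:1→0, y:1→0
  Δ6: q:0→1, r:0→1, y:0→1
  Δ7: q:1→0, r:1→0
  Δ8: q:0→1
  (8Δ to stable)
t=1 Δ0: q=1 u=0 v=1 r=0 clk=1 x=1 y=1 p=1 z=0
  Δ1: clk:1→0
  (1Δ to stable)
t=2 Δ0: q=1 u=0 v=1 r=0 clk=0 x=1 y=1 p=1 z=0
  Δ1: clk:0→1
  Δ2: p:1→0
  Δ3: q:1→0, u:0→1, v:1→0, r:0→1, y:1→0, z:0→1
  Δ4: q:0→1, u:1→0, v:0→1, r:1→0, y:0→1
  Δ5: q:1→0, u:0→1, r:0→1, y:1→0
  Δ6: q:0→1, r:1→0, y:0→1
  Δ7: q:1→0, r:0→1
  Δ8: q:0→1
  (8Δ to stable)
t=3 Δ0: q=1 u=1 v=1 r=1 clk=1 x=1 y=1 p=0 z=1
  Δ1: clk:1→0
  (1Δ to stable)

yes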